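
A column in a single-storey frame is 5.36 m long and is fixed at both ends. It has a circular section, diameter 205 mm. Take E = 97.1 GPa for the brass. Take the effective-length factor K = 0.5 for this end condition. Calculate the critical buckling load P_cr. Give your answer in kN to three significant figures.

I = πd⁴/64 = π×205⁴/64 = 8.669×10^7 mm⁴
I = 8.669×10^7 mm⁴ = 8.669×10^-5 m⁴
Effective length L_e = K·L = 0.5 × 5.36 = 2.680 m
P_cr = π²EI / L_e² = π² × 97.1×10⁹ × 8.669×10^-5 / 2.680² = 1.157×10^7 N

P_cr ≈ 11600 kN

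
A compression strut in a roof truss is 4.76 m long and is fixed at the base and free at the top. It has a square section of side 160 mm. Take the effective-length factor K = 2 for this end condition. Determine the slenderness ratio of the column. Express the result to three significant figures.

For a square r = a/√12 = 160/√12 = 46.19 mm
L_e = K·L = 2 × 4.76 m = 9.520 m = 9520.0 mm
λ = L_e / r_min = 9520.0 / 46.19 = 206

λ ≈ 206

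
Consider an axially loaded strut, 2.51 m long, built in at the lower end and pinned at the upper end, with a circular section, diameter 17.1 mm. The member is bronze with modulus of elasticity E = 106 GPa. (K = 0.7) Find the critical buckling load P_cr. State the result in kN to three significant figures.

I = πd⁴/64 = π×17.1⁴/64 = 4.197×10^3 mm⁴
I = 4.197×10^3 mm⁴ = 4.197×10^-9 m⁴
Effective length L_e = K·L = 0.7 × 2.51 = 1.757 m
P_cr = π²EI / L_e² = π² × 106×10⁹ × 4.197×10^-9 / 1.757² = 1.422×10^3 N

P_cr ≈ 1.42 kN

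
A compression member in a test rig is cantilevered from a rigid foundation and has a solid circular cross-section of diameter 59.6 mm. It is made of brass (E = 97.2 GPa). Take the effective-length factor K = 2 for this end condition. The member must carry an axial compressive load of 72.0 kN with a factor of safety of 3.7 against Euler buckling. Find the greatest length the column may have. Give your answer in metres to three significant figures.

L_max ≈ 0.747 m

I = πd⁴/64 = π×59.6⁴/64 = 6.194×10^5 mm⁴
I = 6.194×10^-7 m⁴
Required critical load P_cr = n·P = 3.7 × 72.0 = 266.4 kN = 2.664×10^5 N
From P_cr = π²EI/(K·L)²:  L = (1/K)·√(π²EI/P_cr) = (1/2)·√(π²×9.72×10^10×6.194×10^-7/2.664×10^5)
L = 0.747 m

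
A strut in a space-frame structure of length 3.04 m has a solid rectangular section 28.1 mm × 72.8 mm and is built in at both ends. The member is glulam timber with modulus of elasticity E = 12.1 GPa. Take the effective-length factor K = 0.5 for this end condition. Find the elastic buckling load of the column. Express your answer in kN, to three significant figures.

Buckling occurs about the weak axis: I_min = h·b³/12 with b = 28.1 mm (the shorter side).
I_min = 72.8×28.1³/12 = 1.346×10^5 mm⁴
I = 1.346×10^5 mm⁴ = 1.346×10^-7 m⁴
Effective length L_e = K·L = 0.5 × 3.04 = 1.520 m
P_cr = π²EI / L_e² = π² × 12.1×10⁹ × 1.346×10^-7 / 1.520² = 6.958×10^3 N

P_cr ≈ 6.96 kN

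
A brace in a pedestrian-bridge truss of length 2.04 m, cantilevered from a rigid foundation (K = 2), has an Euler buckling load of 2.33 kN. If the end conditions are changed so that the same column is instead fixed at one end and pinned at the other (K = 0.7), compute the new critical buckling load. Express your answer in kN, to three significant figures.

P_cr ∝ 1/K², so P_cr,new = P_cr,old × (K_old/K_new)² = 2.33 × (2/0.7)²
= 2.33 × 8.163 = 19.0 kN

P_cr ≈ 19.0 kN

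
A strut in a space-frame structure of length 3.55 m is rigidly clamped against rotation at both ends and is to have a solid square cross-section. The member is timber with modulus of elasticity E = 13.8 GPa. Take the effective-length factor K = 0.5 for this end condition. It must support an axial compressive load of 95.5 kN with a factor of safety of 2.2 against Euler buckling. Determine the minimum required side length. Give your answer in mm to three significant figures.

Required P_cr = n·P = 2.2 × 95.5 = 210.1 kN
L_e = K·L = 0.5 × 3.55 = 1.775 m
Required I = P_cr·L_e²/(π²E) = 2.101×10^5 × 1.775² / (π² × 1.38×10^10) = 4.860×10^-6 m⁴
I_req = 4.860×10^6 mm⁴
Solid square: I = a⁴/12  ⇒  a = (12I)^(1/4) = (12×4.860×10^6)^(1/4) = 87.4 mm

a ≈ 87.4 mm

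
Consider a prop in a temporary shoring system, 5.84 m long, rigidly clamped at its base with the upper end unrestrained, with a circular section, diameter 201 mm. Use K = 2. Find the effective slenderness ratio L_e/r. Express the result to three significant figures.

λ ≈ 232

For a solid circle r = d/4 = 201/4 = 50.25 mm
L_e = K·L = 2 × 5.84 m = 11.68 m = 11680 mm
λ = L_e / r_min = 11680 / 50.25 = 232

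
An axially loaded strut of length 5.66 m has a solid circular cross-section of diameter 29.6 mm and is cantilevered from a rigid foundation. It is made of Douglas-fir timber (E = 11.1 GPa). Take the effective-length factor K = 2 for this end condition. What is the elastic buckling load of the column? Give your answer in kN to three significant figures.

I = πd⁴/64 = π×29.6⁴/64 = 3.768×10^4 mm⁴
I = 3.768×10^4 mm⁴ = 3.768×10^-8 m⁴
Effective length L_e = K·L = 2 × 5.66 = 11.32 m
P_cr = π²EI / L_e² = π² × 11.1×10⁹ × 3.768×10^-8 / 11.32² = 32.22 N

P_cr ≈ 0.0322 kN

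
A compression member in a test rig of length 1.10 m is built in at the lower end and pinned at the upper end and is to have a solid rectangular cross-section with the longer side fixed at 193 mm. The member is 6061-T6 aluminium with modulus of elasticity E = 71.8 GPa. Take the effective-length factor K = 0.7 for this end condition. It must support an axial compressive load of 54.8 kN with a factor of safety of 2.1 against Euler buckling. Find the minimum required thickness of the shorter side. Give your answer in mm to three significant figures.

b ≈ 18.2 mm

Required P_cr = n·P = 2.1 × 54.8 = 115.1 kN
L_e = K·L = 0.7 × 1.10 = 0.7700 m
Required I = P_cr·L_e²/(π²E) = 1.151×10^5 × 0.7700² / (π² × 7.18×10^10) = 9.628×10^-8 m⁴
I_req = 9.628×10^4 mm⁴
Rectangle, weak axis: I_min = h·b³/12 with h = 193 mm fixed  ⇒  b = (12I/h)^(1/3) = 18.2 mm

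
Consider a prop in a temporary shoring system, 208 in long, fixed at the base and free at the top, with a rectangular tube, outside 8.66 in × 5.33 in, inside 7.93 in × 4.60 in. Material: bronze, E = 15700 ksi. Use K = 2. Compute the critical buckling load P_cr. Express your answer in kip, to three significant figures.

Weak-axis I_min = (h_o·b_o³ − h_i·b_i³)/12 with b_o = 5.33, b_i = 4.600 in (shorter outer/inner sides).
I_min = (8.66×5.33³ − 7.930×4.600³)/12 = 44.95 in⁴
Effective length L_e = K·L = 2 × 208 = 416.0 in
P_cr = π²EI / L_e² = π² × 15700×10³ × 44.95 / 416.0² = 4.025×10^4 lb

P_cr ≈ 40.2 kip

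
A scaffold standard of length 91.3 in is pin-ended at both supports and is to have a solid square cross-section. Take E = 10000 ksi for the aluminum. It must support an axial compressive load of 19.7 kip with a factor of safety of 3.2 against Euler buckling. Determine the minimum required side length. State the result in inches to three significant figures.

Required P_cr = n·P = 3.2 × 19.7 = 63.04 kip
L_e = K·L = 1 × 91.3 = 91.30 in
Required I = P_cr·L_e²/(π²E) = 6.304×10^4 × 91.30² / (π² × 1.00×10^7) = 5.324 in⁴
Solid square: I = a⁴/12  ⇒  a = (12I)^(1/4) = (12×5.324)^(1/4) = 2.83 in

a ≈ 2.83 in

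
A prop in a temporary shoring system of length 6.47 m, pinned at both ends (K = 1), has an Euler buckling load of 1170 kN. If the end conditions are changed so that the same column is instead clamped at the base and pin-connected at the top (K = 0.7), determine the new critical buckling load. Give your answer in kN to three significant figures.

P_cr ≈ 2390 kN

P_cr ∝ 1/K², so P_cr,new = P_cr,old × (K_old/K_new)² = 1170 × (1/0.7)²
= 1170 × 2.041 = 2390 kN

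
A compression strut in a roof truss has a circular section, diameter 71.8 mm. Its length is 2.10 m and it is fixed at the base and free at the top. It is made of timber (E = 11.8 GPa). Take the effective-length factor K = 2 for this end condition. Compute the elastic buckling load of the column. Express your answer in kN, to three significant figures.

P_cr ≈ 8.61 kN

I = πd⁴/64 = π×71.8⁴/64 = 1.305×10^6 mm⁴
I = 1.305×10^6 mm⁴ = 1.305×10^-6 m⁴
Effective length L_e = K·L = 2 × 2.10 = 4.200 m
P_cr = π²EI / L_e² = π² × 11.8×10⁹ × 1.305×10^-6 / 4.200² = 8.613×10^3 N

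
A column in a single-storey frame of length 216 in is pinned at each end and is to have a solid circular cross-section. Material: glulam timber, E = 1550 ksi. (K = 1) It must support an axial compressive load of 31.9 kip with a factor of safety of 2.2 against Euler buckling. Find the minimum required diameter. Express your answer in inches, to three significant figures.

Required P_cr = n·P = 2.2 × 31.9 = 70.18 kip
L_e = K·L = 1 × 216 = 216.0 in
Required I = P_cr·L_e²/(π²E) = 7.018×10^4 × 216.0² / (π² × 1.55×10^6) = 214.0 in⁴
Solid circle: I = πd⁴/64  ⇒  d = (64I/π)^(1/4) = (64×214.0/π)^(1/4) = 8.13 in

d ≈ 8.13 in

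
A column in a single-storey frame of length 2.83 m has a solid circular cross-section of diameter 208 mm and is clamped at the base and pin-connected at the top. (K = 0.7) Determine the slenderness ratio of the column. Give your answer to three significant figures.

λ ≈ 38.1

For a solid circle r = d/4 = 208/4 = 52.00 mm
L_e = K·L = 0.7 × 2.83 m = 1.981 m = 1981.0 mm
λ = L_e / r_min = 1981.0 / 52.00 = 38.1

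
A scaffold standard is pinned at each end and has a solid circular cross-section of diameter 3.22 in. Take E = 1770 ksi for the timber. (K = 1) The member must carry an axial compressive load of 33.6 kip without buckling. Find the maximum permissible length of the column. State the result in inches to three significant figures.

L_max ≈ 52.4 in

I = πd⁴/64 = π×3.22⁴/64 = 5.277 in⁴
At the buckling limit P_cr = P = 3.360×10^4 lb
From P_cr = π²EI/(K·L)²:  L = (1/K)·√(π²EI/P_cr) = (1/1)·√(π²×1.77×10^6×5.277/3.360×10^4)
L = 52.4 in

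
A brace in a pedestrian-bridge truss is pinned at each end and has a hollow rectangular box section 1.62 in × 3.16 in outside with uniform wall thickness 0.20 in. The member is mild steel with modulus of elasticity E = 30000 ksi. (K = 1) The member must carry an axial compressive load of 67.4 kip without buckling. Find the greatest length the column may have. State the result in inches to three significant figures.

Inner dimensions: h_i = 3.16 − 2×0.20 = 2.760 in, b_i = 1.62 − 2×0.20 = 1.220 in
Weak-axis I_min = (h_o·b_o³ − h_i·b_i³)/12 with b_o = 1.62, b_i = 1.220 in (shorter outer/inner sides).
I_min = (3.16×1.62³ − 2.760×1.220³)/12 = 0.7019 in⁴
At the buckling limit P_cr = P = 6.740×10^4 lb
From P_cr = π²EI/(K·L)²:  L = (1/K)·√(π²EI/P_cr) = (1/1)·√(π²×3.00×10^7×0.7019/6.740×10^4)
L = 55.5 in

L_max ≈ 55.5 in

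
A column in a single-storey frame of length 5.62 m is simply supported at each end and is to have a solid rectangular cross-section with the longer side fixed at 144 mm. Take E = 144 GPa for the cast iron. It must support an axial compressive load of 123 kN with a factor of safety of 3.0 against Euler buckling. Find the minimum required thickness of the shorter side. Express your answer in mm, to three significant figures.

b ≈ 88.1 mm

Required P_cr = n·P = 3.0 × 123 = 369.0 kN
L_e = K·L = 1 × 5.62 = 5.620 m
Required I = P_cr·L_e²/(π²E) = 3.690×10^5 × 5.620² / (π² × 1.44×10^11) = 8.200×10^-6 m⁴
I_req = 8.200×10^6 mm⁴
Rectangle, weak axis: I_min = h·b³/12 with h = 144 mm fixed  ⇒  b = (12I/h)^(1/3) = 88.1 mm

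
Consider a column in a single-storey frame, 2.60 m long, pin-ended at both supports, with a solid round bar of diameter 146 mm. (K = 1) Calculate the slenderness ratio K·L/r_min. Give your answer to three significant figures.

λ ≈ 71.2

I = πd⁴/64 = π×146⁴/64 = 2.230×10^7 mm⁴
A = 1.674×10^4 mm²;  r_min = √(I/A) = √(2.230×10^7/1.674×10^4) = 36.50 mm
L_e = K·L = 1 × 2.60 m = 2.600 m = 2600.0 mm
λ = L_e / r_min = 2600.0 / 36.50 = 71.2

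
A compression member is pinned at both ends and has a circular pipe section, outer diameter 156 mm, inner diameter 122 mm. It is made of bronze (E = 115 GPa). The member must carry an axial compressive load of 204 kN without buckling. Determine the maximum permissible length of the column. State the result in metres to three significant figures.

d_o = 156 mm, d_i = 122 mm
I = π(d_o⁴ − d_i⁴)/64 = π(156⁴ − 122.0⁴)/64 = 1.820×10^7 mm⁴
I = 1.820×10^-5 m⁴
At the buckling limit P_cr = P = 2.040×10^5 N
From P_cr = π²EI/(K·L)²:  L = (1/K)·√(π²EI/P_cr) = (1/1)·√(π²×1.15×10^11×1.820×10^-5/2.040×10^5)
L = 10.1 m

L_max ≈ 10.1 m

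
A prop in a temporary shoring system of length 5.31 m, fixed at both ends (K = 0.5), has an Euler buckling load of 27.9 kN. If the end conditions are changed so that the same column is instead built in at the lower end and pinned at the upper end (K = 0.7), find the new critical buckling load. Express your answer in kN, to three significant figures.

P_cr ≈ 14.2 kN

P_cr ∝ 1/K², so P_cr,new = P_cr,old × (K_old/K_new)² = 27.9 × (0.5/0.7)²
= 27.9 × 0.5102 = 14.2 kN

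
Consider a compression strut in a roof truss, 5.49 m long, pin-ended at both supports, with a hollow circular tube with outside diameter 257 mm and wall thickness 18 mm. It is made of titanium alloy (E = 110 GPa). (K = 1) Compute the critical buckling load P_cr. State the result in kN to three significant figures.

P_cr ≈ 3500 kN

Inner diameter d_i = 257 − 2×18 = 221.0 mm
I = π(d_o⁴ − d_i⁴)/64 = π(257⁴ − 221.0⁴)/64 = 9.705×10^7 mm⁴
I = 9.705×10^7 mm⁴ = 9.705×10^-5 m⁴
Effective length L_e = K·L = 1 × 5.49 = 5.490 m
P_cr = π²EI / L_e² = π² × 110×10⁹ × 9.705×10^-5 / 5.490² = 3.496×10^6 N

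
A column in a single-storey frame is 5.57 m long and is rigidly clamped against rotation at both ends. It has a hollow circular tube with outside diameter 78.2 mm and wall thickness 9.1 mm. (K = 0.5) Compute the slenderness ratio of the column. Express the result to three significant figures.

Inner diameter d_i = 78.2 − 2×9.1 = 60.00 mm
I = π(d_o⁴ − d_i⁴)/64 = π(78.2⁴ − 60.00⁴)/64 = 1.200×10^6 mm⁴
A = 1.975×10^3 mm²;  r_min = √(I/A) = √(1.200×10^6/1.975×10^3) = 24.64 mm
L_e = K·L = 0.5 × 5.57 m = 2.785 m = 2785.0 mm
λ = L_e / r_min = 2785.0 / 24.64 = 113

λ ≈ 113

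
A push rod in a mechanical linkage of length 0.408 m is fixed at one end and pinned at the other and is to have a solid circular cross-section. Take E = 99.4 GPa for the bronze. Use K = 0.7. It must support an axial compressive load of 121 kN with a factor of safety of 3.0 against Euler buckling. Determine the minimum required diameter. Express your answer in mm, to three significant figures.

d ≈ 28.0 mm

Required P_cr = n·P = 3.0 × 121 = 363.0 kN
L_e = K·L = 0.7 × 0.408 = 0.2856 m
Required I = P_cr·L_e²/(π²E) = 3.630×10^5 × 0.2856² / (π² × 9.94×10^10) = 3.018×10^-8 m⁴
I_req = 3.018×10^4 mm⁴
Solid circle: I = πd⁴/64  ⇒  d = (64I/π)^(1/4) = (64×3.018×10^4/π)^(1/4) = 28.0 mm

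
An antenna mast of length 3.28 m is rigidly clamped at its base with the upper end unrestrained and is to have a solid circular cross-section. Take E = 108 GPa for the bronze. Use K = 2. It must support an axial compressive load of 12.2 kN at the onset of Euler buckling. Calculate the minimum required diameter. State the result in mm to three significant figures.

L_e = K·L = 2 × 3.28 = 6.560 m
Required I = P_cr·L_e²/(π²E) = 1.220×10^4 × 6.560² / (π² × 1.08×10^11) = 4.925×10^-7 m⁴
I_req = 4.925×10^5 mm⁴
Solid circle: I = πd⁴/64  ⇒  d = (64I/π)^(1/4) = (64×4.925×10^5/π)^(1/4) = 56.3 mm

d ≈ 56.3 mm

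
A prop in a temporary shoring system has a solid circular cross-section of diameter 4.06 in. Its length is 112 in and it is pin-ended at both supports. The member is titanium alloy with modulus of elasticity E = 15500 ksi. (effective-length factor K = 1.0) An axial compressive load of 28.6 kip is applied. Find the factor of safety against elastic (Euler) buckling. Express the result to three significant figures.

I = πd⁴/64 = π×4.06⁴/64 = 13.34 in⁴
Effective length L_e = K·L = 1 × 112 = 112.0 in
P_cr = π²EI / L_e² = π² × 15500×10³ × 13.34 / 112.0² = 1.627×10^5 lb
Factor of safety n = P_cr / P = 162.66 / 28.6 = 5.69

n ≈ 5.69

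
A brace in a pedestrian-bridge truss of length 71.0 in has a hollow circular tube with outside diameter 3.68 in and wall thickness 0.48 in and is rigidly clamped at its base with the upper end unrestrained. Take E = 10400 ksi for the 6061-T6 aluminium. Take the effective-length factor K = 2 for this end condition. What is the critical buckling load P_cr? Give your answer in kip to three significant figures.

Inner diameter d_i = 3.68 − 2×0.48 = 2.720 in
I = π(d_o⁴ − d_i⁴)/64 = π(3.68⁴ − 2.720⁴)/64 = 6.316 in⁴
Effective length L_e = K·L = 2 × 71.0 = 142.0 in
P_cr = π²EI / L_e² = π² × 10400×10³ × 6.316 / 142.0² = 3.215×10^4 lb

P_cr ≈ 32.1 kip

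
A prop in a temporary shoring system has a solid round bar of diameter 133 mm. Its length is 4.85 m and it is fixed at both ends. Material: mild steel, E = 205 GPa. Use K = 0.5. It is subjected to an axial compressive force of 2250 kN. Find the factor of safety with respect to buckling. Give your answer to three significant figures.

n ≈ 2.35

I = πd⁴/64 = π×133⁴/64 = 1.536×10^7 mm⁴
I = 1.536×10^7 mm⁴ = 1.536×10^-5 m⁴
Effective length L_e = K·L = 0.5 × 4.85 = 2.425 m
P_cr = π²EI / L_e² = π² × 205×10⁹ × 1.536×10^-5 / 2.425² = 5.285×10^6 N
Factor of safety n = P_cr / P = 5284.5 / 2250 = 2.35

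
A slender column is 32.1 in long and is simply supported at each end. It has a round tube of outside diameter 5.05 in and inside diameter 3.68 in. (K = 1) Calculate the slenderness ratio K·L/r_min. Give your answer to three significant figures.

d_o = 5.05 in, d_i = 3.68 in
I = π(d_o⁴ − d_i⁴)/64 = π(5.05⁴ − 3.680⁴)/64 = 22.92 in⁴
A = 9.393 in²;  r_min = √(I/A) = √(22.92/9.393) = 1.562 in
L_e = K·L = 1 × 32.1 = 32.10 in
λ = L_e / r_min = 32.100 / 1.562 = 20.5

λ ≈ 20.5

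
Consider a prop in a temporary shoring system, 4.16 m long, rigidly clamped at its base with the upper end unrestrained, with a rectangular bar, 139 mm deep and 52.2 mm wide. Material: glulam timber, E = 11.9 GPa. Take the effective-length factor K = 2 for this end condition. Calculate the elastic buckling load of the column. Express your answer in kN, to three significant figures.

P_cr ≈ 2.80 kN

Buckling occurs about the weak axis: I_min = h·b³/12 with b = 52.2 mm (the shorter side).
I_min = 139×52.2³/12 = 1.648×10^6 mm⁴
I = 1.648×10^6 mm⁴ = 1.648×10^-6 m⁴
Effective length L_e = K·L = 2 × 4.16 = 8.320 m
P_cr = π²EI / L_e² = π² × 11.9×10⁹ × 1.648×10^-6 / 8.320² = 2.795×10^3 N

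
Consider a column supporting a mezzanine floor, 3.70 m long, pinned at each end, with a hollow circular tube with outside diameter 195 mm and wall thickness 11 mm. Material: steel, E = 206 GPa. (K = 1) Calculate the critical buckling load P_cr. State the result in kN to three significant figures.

P_cr ≈ 4010 kN

Inner diameter d_i = 195 − 2×11 = 173.0 mm
I = π(d_o⁴ − d_i⁴)/64 = π(195⁴ − 173.0⁴)/64 = 2.701×10^7 mm⁴
I = 2.701×10^7 mm⁴ = 2.701×10^-5 m⁴
Effective length L_e = K·L = 1 × 3.70 = 3.700 m
P_cr = π²EI / L_e² = π² × 206×10⁹ × 2.701×10^-5 / 3.700² = 4.011×10^6 N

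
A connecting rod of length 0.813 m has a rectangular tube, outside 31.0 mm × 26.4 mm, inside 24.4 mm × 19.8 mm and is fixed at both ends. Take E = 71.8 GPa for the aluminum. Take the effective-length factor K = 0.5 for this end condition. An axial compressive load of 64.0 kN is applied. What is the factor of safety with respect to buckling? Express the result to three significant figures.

Weak-axis I_min = (h_o·b_o³ − h_i·b_i³)/12 with b_o = 26.4, b_i = 19.80 mm (shorter outer/inner sides).
I_min = (31.0×26.4³ − 24.40×19.80³)/12 = 3.175×10^4 mm⁴
I = 3.175×10^4 mm⁴ = 3.175×10^-8 m⁴
Effective length L_e = K·L = 0.5 × 0.813 = 0.4065 m
P_cr = π²EI / L_e² = π² × 71.8×10⁹ × 3.175×10^-8 / 0.4065² = 1.362×10^5 N
Factor of safety n = P_cr / P = 136.16 / 64.0 = 2.13

n ≈ 2.13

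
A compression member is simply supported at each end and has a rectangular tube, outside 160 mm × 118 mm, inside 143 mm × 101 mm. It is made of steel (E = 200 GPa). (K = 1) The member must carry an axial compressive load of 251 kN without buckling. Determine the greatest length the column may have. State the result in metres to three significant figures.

L_max ≈ 8.70 m

Weak-axis I_min = (h_o·b_o³ − h_i·b_i³)/12 with b_o = 118, b_i = 101.0 mm (shorter outer/inner sides).
I_min = (160×118³ − 143.0×101.0³)/12 = 9.629×10^6 mm⁴
I = 9.629×10^-6 m⁴
At the buckling limit P_cr = P = 2.510×10^5 N
From P_cr = π²EI/(K·L)²:  L = (1/K)·√(π²EI/P_cr) = (1/1)·√(π²×2.00×10^11×9.629×10^-6/2.510×10^5)
L = 8.70 m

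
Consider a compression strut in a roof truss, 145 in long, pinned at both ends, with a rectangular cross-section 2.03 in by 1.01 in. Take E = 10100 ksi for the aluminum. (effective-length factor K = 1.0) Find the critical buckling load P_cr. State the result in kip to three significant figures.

Buckling occurs about the weak axis: I_min = h·b³/12 with b = 1.01 in (the shorter side).
I_min = 2.03×1.01³/12 = 0.1743 in⁴
Effective length L_e = K·L = 1 × 145 = 145.0 in
P_cr = π²EI / L_e² = π² × 10100×10³ × 0.1743 / 145.0² = 826.3 lb

P_cr ≈ 0.826 kip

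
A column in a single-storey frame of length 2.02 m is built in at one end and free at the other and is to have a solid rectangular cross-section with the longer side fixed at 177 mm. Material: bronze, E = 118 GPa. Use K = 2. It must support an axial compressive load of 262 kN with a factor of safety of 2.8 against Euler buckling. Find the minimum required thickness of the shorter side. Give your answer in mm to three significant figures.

Required P_cr = n·P = 2.8 × 262 = 733.6 kN
L_e = K·L = 2 × 2.02 = 4.040 m
Required I = P_cr·L_e²/(π²E) = 7.336×10^5 × 4.040² / (π² × 1.18×10^11) = 1.028×10^-5 m⁴
I_req = 1.028×10^7 mm⁴
Rectangle, weak axis: I_min = h·b³/12 with h = 177 mm fixed  ⇒  b = (12I/h)^(1/3) = 88.7 mm

b ≈ 88.7 mm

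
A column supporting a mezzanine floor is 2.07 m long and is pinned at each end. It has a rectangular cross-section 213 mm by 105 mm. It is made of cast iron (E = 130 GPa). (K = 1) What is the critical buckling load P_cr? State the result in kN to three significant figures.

Buckling occurs about the weak axis: I_min = h·b³/12 with b = 105 mm (the shorter side).
I_min = 213×105³/12 = 2.055×10^7 mm⁴
I = 2.055×10^7 mm⁴ = 2.055×10^-5 m⁴
Effective length L_e = K·L = 1 × 2.07 = 2.070 m
P_cr = π²EI / L_e² = π² × 130×10⁹ × 2.055×10^-5 / 2.070² = 6.153×10^6 N

P_cr ≈ 6150 kN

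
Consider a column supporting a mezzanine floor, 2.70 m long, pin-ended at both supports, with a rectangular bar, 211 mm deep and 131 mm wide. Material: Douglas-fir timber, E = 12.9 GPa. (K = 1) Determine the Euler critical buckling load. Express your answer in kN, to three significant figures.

P_cr ≈ 690 kN

Buckling occurs about the weak axis: I_min = h·b³/12 with b = 131 mm (the shorter side).
I_min = 211×131³/12 = 3.953×10^7 mm⁴
I = 3.953×10^7 mm⁴ = 3.953×10^-5 m⁴
Effective length L_e = K·L = 1 × 2.70 = 2.700 m
P_cr = π²EI / L_e² = π² × 12.9×10⁹ × 3.953×10^-5 / 2.700² = 6.904×10^5 N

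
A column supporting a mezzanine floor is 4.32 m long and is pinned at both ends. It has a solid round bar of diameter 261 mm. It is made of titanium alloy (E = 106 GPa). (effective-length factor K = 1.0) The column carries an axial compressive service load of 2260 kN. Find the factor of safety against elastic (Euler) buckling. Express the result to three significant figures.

n ≈ 5.65

I = πd⁴/64 = π×261⁴/64 = 2.278×10^8 mm⁴
I = 2.278×10^8 mm⁴ = 2.278×10^-4 m⁴
Effective length L_e = K·L = 1 × 4.32 = 4.320 m
P_cr = π²EI / L_e² = π² × 106×10⁹ × 2.278×10^-4 / 4.320² = 1.277×10^7 N
Factor of safety n = P_cr / P = 12769 / 2260 = 5.65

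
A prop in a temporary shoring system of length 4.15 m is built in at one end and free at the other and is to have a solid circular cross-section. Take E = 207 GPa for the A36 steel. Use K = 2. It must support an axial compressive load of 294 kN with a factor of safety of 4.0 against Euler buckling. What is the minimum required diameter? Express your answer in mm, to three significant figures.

Required P_cr = n·P = 4.0 × 294 = 1176 kN
L_e = K·L = 2 × 4.15 = 8.300 m
Required I = P_cr·L_e²/(π²E) = 1.176×10^6 × 8.300² / (π² × 2.07×10^11) = 3.965×10^-5 m⁴
I_req = 3.965×10^7 mm⁴
Solid circle: I = πd⁴/64  ⇒  d = (64I/π)^(1/4) = (64×3.965×10^7/π)^(1/4) = 169 mm

d ≈ 169 mm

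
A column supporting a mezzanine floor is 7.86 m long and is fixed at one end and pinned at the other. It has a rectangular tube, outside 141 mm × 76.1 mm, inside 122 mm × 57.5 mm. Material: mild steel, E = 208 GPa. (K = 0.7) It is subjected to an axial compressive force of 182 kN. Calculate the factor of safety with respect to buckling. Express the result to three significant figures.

n ≈ 1.21

Weak-axis I_min = (h_o·b_o³ − h_i·b_i³)/12 with b_o = 76.1, b_i = 57.50 mm (shorter outer/inner sides).
I_min = (141×76.1³ − 122.0×57.50³)/12 = 3.246×10^6 mm⁴
I = 3.246×10^6 mm⁴ = 3.246×10^-6 m⁴
Effective length L_e = K·L = 0.7 × 7.86 = 5.502 m
P_cr = π²EI / L_e² = π² × 208×10⁹ × 3.246×10^-6 / 5.502² = 2.201×10^5 N
Factor of safety n = P_cr / P = 220.10 / 182 = 1.21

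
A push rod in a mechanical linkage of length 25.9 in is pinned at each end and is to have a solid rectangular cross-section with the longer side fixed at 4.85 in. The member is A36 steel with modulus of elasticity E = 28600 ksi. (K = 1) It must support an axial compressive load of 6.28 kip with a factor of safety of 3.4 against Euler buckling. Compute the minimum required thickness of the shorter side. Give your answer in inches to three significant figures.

b ≈ 0.501 in

Required P_cr = n·P = 3.4 × 6.28 = 21.35 kip
L_e = K·L = 1 × 25.9 = 25.90 in
Required I = P_cr·L_e²/(π²E) = 2.135×10^4 × 25.90² / (π² × 2.86×10^7) = 5.074×10^-2 in⁴
Rectangle, weak axis: I_min = h·b³/12 with h = 4.85 in fixed  ⇒  b = (12I/h)^(1/3) = 0.501 in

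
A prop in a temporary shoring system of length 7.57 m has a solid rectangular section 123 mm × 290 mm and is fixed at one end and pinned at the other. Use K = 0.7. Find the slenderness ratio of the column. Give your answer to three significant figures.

Buckling occurs about the weak axis: I_min = h·b³/12 with b = 123 mm (the shorter side).
I_min = 290×123³/12 = 4.497×10^7 mm⁴
A = 3.567×10^4 mm²;  r_min = √(I/A) = √(4.497×10^7/3.567×10^4) = 35.51 mm
L_e = K·L = 0.7 × 7.57 m = 5.299 m = 5299.0 mm
λ = L_e / r_min = 5299.0 / 35.51 = 149

λ ≈ 149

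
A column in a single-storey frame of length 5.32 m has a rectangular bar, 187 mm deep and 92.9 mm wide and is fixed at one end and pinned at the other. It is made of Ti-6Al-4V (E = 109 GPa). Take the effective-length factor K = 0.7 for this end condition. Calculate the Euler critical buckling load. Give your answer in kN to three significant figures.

P_cr ≈ 969 kN

Buckling occurs about the weak axis: I_min = h·b³/12 with b = 92.9 mm (the shorter side).
I_min = 187×92.9³/12 = 1.249×10^7 mm⁴
I = 1.249×10^7 mm⁴ = 1.249×10^-5 m⁴
Effective length L_e = K·L = 0.7 × 5.32 = 3.724 m
P_cr = π²EI / L_e² = π² × 109×10⁹ × 1.249×10^-5 / 3.724² = 9.692×10^5 N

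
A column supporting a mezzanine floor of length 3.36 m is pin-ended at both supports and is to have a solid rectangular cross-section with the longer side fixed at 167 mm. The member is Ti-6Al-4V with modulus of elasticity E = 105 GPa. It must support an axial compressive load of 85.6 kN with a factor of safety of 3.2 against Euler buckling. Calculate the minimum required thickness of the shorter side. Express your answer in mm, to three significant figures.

b ≈ 59.9 mm

Required P_cr = n·P = 3.2 × 85.6 = 273.9 kN
L_e = K·L = 1 × 3.36 = 3.360 m
Required I = P_cr·L_e²/(π²E) = 2.739×10^5 × 3.360² / (π² × 1.05×10^11) = 2.984×10^-6 m⁴
I_req = 2.984×10^6 mm⁴
Rectangle, weak axis: I_min = h·b³/12 with h = 167 mm fixed  ⇒  b = (12I/h)^(1/3) = 59.9 mm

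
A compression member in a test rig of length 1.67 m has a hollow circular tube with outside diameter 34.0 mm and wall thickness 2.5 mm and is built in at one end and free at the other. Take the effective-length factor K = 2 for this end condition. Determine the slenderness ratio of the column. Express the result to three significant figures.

Inner diameter d_i = 34.0 − 2×2.5 = 29.00 mm
I = π(d_o⁴ − d_i⁴)/64 = π(34.0⁴ − 29.00⁴)/64 = 3.088×10^4 mm⁴
A = 247.4 mm²;  r_min = √(I/A) = √(3.088×10^4/247.4) = 11.17 mm
L_e = K·L = 2 × 1.67 m = 3.340 m = 3340.0 mm
λ = L_e / r_min = 3340.0 / 11.17 = 299

λ ≈ 299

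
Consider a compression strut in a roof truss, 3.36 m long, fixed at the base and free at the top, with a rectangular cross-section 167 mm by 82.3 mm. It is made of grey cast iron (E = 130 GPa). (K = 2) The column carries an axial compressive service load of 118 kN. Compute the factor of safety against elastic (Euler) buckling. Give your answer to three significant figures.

Buckling occurs about the weak axis: I_min = h·b³/12 with b = 82.3 mm (the shorter side).
I_min = 167×82.3³/12 = 7.758×10^6 mm⁴
I = 7.758×10^6 mm⁴ = 7.758×10^-6 m⁴
Effective length L_e = K·L = 2 × 3.36 = 6.720 m
P_cr = π²EI / L_e² = π² × 130×10⁹ × 7.758×10^-6 / 6.720² = 2.204×10^5 N
Factor of safety n = P_cr / P = 220.41 / 118 = 1.87

n ≈ 1.87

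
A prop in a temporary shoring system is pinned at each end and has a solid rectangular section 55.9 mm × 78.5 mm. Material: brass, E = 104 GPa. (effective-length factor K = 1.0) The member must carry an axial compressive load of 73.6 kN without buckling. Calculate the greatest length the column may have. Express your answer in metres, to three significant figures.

Buckling occurs about the weak axis: I_min = h·b³/12 with b = 55.9 mm (the shorter side).
I_min = 78.5×55.9³/12 = 1.143×10^6 mm⁴
I = 1.143×10^-6 m⁴
At the buckling limit P_cr = P = 7.360×10^4 N
From P_cr = π²EI/(K·L)²:  L = (1/K)·√(π²EI/P_cr) = (1/1)·√(π²×1.04×10^11×1.143×10^-6/7.360×10^4)
L = 3.99 m

L_max ≈ 3.99 m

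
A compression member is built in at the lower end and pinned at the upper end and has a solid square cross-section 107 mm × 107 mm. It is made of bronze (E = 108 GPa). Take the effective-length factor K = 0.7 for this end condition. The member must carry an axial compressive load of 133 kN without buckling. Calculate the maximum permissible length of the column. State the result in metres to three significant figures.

I = a⁴/12 = 107⁴/12 = 1.092×10^7 mm⁴
I = 1.092×10^-5 m⁴
At the buckling limit P_cr = P = 1.330×10^5 N
From P_cr = π²EI/(K·L)²:  L = (1/K)·√(π²EI/P_cr) = (1/0.7)·√(π²×1.08×10^11×1.092×10^-5/1.330×10^5)
L = 13.4 m

L_max ≈ 13.4 m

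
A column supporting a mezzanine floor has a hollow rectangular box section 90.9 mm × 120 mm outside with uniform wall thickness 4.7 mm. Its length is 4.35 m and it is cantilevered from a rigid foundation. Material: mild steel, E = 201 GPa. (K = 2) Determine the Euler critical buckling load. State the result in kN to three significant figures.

Inner dimensions: h_i = 120 − 2×4.7 = 110.6 mm, b_i = 90.9 − 2×4.7 = 81.50 mm
Weak-axis I_min = (h_o·b_o³ − h_i·b_i³)/12 with b_o = 90.9, b_i = 81.50 mm (shorter outer/inner sides).
I_min = (120×90.9³ − 110.6×81.50³)/12 = 2.522×10^6 mm⁴
I = 2.522×10^6 mm⁴ = 2.522×10^-6 m⁴
Effective length L_e = K·L = 2 × 4.35 = 8.700 m
P_cr = π²EI / L_e² = π² × 201×10⁹ × 2.522×10^-6 / 8.700² = 6.609×10^4 N

P_cr ≈ 66.1 kN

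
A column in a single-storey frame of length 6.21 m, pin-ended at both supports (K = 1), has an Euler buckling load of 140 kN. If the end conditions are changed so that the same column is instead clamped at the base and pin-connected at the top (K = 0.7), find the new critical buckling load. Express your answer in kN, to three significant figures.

P_cr ∝ 1/K², so P_cr,new = P_cr,old × (K_old/K_new)² = 140 × (1/0.7)²
= 140 × 2.041 = 286 kN

P_cr ≈ 286 kN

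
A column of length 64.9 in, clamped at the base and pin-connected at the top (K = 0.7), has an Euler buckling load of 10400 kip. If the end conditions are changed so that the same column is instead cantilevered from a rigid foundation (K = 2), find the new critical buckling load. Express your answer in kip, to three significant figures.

P_cr ∝ 1/K², so P_cr,new = P_cr,old × (K_old/K_new)² = 10400 × (0.7/2)²
= 10400 × 0.1225 = 1270 kip

P_cr ≈ 1270 kip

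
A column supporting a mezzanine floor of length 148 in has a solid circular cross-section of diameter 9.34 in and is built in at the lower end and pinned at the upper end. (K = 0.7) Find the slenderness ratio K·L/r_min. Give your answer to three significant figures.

For a solid circle r = d/4 = 9.34/4 = 2.335 in
L_e = K·L = 0.7 × 148 = 103.6 in
λ = L_e / r_min = 103.60 / 2.335 = 44.4

λ ≈ 44.4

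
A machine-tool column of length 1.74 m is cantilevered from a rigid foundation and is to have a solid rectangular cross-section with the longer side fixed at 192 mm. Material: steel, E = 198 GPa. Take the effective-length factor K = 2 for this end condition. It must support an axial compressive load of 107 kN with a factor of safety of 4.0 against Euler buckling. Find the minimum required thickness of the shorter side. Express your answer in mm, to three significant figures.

b ≈ 54.9 mm

Required P_cr = n·P = 4.0 × 107 = 428.0 kN
L_e = K·L = 2 × 1.74 = 3.480 m
Required I = P_cr·L_e²/(π²E) = 4.280×10^5 × 3.480² / (π² × 1.98×10^11) = 2.652×10^-6 m⁴
I_req = 2.652×10^6 mm⁴
Rectangle, weak axis: I_min = h·b³/12 with h = 192 mm fixed  ⇒  b = (12I/h)^(1/3) = 54.9 mm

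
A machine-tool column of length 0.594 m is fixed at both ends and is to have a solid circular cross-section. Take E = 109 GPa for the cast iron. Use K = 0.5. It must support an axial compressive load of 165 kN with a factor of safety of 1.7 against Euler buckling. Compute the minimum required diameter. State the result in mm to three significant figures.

d ≈ 26.2 mm

Required P_cr = n·P = 1.7 × 165 = 280.5 kN
L_e = K·L = 0.5 × 0.594 = 0.2970 m
Required I = P_cr·L_e²/(π²E) = 2.805×10^5 × 0.2970² / (π² × 1.09×10^11) = 2.300×10^-8 m⁴
I_req = 2.300×10^4 mm⁴
Solid circle: I = πd⁴/64  ⇒  d = (64I/π)^(1/4) = (64×2.300×10^4/π)^(1/4) = 26.2 mm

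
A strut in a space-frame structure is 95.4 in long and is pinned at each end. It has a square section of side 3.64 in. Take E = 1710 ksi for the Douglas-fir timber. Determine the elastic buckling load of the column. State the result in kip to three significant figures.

P_cr ≈ 27.1 kip

I = a⁴/12 = 3.64⁴/12 = 14.63 in⁴
Effective length L_e = K·L = 1 × 95.4 = 95.40 in
P_cr = π²EI / L_e² = π² × 1710×10³ × 14.63 / 95.40² = 2.713×10^4 lb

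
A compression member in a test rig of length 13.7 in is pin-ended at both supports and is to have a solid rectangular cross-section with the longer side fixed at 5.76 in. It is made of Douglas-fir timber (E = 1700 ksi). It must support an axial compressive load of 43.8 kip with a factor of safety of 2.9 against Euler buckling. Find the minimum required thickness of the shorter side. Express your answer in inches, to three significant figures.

b ≈ 1.44 in

Required P_cr = n·P = 2.9 × 43.8 = 127.0 kip
L_e = K·L = 1 × 13.7 = 13.70 in
Required I = P_cr·L_e²/(π²E) = 1.270×10^5 × 13.70² / (π² × 1.70×10^6) = 1.421 in⁴
Rectangle, weak axis: I_min = h·b³/12 with h = 5.76 in fixed  ⇒  b = (12I/h)^(1/3) = 1.44 in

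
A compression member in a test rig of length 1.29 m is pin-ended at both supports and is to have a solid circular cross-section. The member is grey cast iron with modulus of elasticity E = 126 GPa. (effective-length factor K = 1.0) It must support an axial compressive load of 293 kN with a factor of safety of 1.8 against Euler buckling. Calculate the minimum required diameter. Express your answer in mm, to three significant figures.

Required P_cr = n·P = 1.8 × 293 = 527.4 kN
L_e = K·L = 1 × 1.29 = 1.290 m
Required I = P_cr·L_e²/(π²E) = 5.274×10^5 × 1.290² / (π² × 1.26×10^11) = 7.057×10^-7 m⁴
I_req = 7.057×10^5 mm⁴
Solid circle: I = πd⁴/64  ⇒  d = (64I/π)^(1/4) = (64×7.057×10^5/π)^(1/4) = 61.6 mm

d ≈ 61.6 mm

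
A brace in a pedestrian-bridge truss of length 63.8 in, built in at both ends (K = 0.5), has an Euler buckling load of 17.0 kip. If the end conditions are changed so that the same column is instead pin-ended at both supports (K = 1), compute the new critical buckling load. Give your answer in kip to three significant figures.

P_cr ∝ 1/K², so P_cr,new = P_cr,old × (K_old/K_new)² = 17.0 × (0.5/1)²
= 17.0 × 0.2500 = 4.25 kip

P_cr ≈ 4.25 kip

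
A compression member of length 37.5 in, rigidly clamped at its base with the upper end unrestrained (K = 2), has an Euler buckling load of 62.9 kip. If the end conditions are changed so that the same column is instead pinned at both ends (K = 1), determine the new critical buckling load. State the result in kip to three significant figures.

P_cr ∝ 1/K², so P_cr,new = P_cr,old × (K_old/K_new)² = 62.9 × (2/1)²
= 62.9 × 4.000 = 252 kip

P_cr ≈ 252 kip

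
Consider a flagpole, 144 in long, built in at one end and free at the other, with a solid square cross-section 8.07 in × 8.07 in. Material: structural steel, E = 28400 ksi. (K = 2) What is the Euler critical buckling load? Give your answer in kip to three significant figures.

I = a⁴/12 = 8.07⁴/12 = 353.4 in⁴
Effective length L_e = K·L = 2 × 144 = 288.0 in
P_cr = π²EI / L_e² = π² × 28400×10³ × 353.4 / 288.0² = 1.194×10^6 lb

P_cr ≈ 1190 kip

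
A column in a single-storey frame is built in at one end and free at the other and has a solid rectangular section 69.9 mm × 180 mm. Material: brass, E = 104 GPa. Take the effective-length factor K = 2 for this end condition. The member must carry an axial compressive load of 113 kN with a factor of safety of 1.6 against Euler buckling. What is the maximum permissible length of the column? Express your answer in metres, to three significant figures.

Buckling occurs about the weak axis: I_min = h·b³/12 with b = 69.9 mm (the shorter side).
I_min = 180×69.9³/12 = 5.123×10^6 mm⁴
I = 5.123×10^-6 m⁴
Required critical load P_cr = n·P = 1.6 × 113 = 180.8 kN = 1.808×10^5 N
From P_cr = π²EI/(K·L)²:  L = (1/K)·√(π²EI/P_cr) = (1/2)·√(π²×1.04×10^11×5.123×10^-6/1.808×10^5)
L = 2.70 m

L_max ≈ 2.70 m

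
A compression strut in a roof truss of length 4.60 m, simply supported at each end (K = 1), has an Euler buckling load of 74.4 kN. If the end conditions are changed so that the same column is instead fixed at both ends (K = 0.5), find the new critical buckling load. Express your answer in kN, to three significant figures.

P_cr ∝ 1/K², so P_cr,new = P_cr,old × (K_old/K_new)² = 74.4 × (1/0.5)²
= 74.4 × 4.000 = 298 kN

P_cr ≈ 298 kN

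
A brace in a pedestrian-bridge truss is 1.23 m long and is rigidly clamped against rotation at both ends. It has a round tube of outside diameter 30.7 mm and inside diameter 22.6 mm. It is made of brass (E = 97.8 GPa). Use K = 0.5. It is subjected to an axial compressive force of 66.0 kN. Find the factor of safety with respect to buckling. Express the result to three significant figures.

n ≈ 1.19

d_o = 30.7 mm, d_i = 22.6 mm
I = π(d_o⁴ − d_i⁴)/64 = π(30.7⁴ − 22.60⁴)/64 = 3.080×10^4 mm⁴
I = 3.080×10^4 mm⁴ = 3.080×10^-8 m⁴
Effective length L_e = K·L = 0.5 × 1.23 = 0.6150 m
P_cr = π²EI / L_e² = π² × 97.8×10⁹ × 3.080×10^-8 / 0.6150² = 7.860×10^4 N
Factor of safety n = P_cr / P = 78.598 / 66.0 = 1.19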